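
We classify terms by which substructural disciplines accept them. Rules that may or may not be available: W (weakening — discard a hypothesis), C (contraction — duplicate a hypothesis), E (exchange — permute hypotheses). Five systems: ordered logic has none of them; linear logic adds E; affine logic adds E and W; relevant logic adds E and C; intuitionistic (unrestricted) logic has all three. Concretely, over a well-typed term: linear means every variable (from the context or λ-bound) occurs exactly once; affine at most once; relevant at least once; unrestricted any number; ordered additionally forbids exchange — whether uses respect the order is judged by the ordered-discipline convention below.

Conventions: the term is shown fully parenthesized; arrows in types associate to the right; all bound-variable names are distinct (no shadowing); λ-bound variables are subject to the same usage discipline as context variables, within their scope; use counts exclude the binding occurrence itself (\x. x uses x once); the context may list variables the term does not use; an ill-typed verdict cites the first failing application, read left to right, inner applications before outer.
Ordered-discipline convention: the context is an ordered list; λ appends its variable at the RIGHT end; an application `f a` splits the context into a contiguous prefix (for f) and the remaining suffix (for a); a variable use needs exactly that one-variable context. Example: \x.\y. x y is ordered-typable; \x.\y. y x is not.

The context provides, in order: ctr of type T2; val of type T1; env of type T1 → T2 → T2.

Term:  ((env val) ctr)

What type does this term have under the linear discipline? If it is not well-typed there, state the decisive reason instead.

term : T2
counts: ctr ×1; val ×1; env ×1
use order (left to right): env, val, ctr
typing: well-typed — term : T2
across the five disciplines: ordered ✗; linear ✓; affine ✓; relevant ✓; unrestricted ✓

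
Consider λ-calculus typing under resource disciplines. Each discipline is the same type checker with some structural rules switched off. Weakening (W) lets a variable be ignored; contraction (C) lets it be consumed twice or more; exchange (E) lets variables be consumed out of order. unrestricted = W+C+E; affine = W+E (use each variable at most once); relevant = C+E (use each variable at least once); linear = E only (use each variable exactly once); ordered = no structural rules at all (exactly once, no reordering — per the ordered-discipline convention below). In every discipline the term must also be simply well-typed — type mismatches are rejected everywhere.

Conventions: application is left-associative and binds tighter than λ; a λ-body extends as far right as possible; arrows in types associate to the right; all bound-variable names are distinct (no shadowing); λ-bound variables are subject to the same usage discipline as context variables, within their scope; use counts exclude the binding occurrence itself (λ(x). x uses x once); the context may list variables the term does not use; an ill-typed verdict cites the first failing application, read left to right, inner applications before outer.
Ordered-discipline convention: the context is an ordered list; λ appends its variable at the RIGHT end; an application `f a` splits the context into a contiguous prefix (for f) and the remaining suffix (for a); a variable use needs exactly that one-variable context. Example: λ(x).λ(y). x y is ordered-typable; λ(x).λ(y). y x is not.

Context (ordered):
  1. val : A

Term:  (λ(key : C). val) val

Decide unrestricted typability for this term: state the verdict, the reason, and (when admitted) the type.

no — the type mismatch rejects it
use counts: val=2, key (bound)=0
order of uses: val, val
typing: ill-typed: a function awaiting C gets A
all disciplines: ordered ✗, linear ✗, affine ✗, relevant ✗, unrestricted ✗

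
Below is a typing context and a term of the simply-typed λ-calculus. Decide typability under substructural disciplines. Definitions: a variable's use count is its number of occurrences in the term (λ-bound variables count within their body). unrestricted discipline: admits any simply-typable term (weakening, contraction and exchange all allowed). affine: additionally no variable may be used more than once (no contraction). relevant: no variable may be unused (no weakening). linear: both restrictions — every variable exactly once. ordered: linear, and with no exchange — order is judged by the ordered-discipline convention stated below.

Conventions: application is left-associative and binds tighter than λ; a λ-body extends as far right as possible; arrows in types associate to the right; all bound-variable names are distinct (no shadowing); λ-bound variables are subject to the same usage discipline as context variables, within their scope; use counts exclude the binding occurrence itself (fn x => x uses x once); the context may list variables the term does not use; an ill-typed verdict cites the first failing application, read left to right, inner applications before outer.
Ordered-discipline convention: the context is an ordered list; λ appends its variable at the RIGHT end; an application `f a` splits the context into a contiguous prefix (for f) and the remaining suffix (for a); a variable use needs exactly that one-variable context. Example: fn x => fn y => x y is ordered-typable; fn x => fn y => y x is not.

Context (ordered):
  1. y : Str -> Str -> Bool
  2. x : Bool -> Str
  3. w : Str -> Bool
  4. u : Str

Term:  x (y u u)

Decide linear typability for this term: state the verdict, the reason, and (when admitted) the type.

no — uses contraction: u ×2; needs weakening: w unused
counts: y=1, x=1, w=0, u=2
use order (left to right): x, y, u, u
typing: the term checks, with type Str
summary: ordered ✗; linear ✗; affine ✗; relevant ✗; unrestricted ✓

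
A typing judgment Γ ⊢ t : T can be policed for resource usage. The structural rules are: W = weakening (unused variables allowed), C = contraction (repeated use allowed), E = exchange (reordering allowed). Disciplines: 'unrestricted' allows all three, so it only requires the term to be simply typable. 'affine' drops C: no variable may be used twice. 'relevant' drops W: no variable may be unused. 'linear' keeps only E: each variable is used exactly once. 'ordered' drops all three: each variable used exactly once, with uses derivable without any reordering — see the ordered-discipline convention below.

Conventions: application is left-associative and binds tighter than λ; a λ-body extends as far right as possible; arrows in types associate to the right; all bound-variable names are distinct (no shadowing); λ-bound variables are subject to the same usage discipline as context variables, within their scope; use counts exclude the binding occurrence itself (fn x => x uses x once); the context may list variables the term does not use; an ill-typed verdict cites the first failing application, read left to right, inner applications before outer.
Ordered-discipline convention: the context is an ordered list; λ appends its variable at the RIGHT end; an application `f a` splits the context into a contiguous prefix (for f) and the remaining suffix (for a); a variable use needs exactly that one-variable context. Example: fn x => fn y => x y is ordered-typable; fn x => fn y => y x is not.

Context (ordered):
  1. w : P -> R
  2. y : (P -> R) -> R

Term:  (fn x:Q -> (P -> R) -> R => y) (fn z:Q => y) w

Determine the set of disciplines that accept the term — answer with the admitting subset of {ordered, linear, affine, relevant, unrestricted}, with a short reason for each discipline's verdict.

admitted by: unrestricted
counts: w: 1, y: 2, x [bound]: 0, z [bound]: 0
order of uses: y, y, w
typing: well-typed — term : R
ordered ✗ (y ×2 used more than once (contraction); x, z never used (weakening))
linear ✗ (y ×2 used more than once (contraction); x, z never used (weakening))
affine ✗ (y ×2 used more than once (contraction))
relevant ✗ (x, z never used (weakening))
unrestricted ✓ (typability at R is all that's needed)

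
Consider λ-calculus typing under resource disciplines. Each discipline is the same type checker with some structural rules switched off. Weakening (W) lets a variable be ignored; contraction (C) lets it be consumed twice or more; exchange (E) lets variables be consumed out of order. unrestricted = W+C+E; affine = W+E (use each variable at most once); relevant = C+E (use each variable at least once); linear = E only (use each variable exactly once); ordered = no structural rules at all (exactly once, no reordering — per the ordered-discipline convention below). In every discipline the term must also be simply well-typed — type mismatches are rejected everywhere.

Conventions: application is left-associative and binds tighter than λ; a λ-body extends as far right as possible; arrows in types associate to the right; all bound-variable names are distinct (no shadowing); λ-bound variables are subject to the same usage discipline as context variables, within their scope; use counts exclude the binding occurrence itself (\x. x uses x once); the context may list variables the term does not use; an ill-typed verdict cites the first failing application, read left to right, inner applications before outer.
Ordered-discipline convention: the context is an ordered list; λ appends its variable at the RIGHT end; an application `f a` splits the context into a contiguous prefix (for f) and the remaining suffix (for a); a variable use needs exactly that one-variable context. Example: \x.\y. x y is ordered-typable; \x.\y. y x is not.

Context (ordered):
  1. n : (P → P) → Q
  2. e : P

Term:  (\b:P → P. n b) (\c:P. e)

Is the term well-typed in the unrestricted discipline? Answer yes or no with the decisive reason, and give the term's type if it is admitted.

yes — well-typed at Q; no restrictions here; term : Q
variable uses: n: 1×, e: 1×, b (λ-bound): 1×, c (λ-bound): 0×
uses in reading order: n, b, e
typing: well-typed at Q
per-discipline verdicts: ordered ✗; linear ✗; affine ✓; relevant ✗; unrestricted ✓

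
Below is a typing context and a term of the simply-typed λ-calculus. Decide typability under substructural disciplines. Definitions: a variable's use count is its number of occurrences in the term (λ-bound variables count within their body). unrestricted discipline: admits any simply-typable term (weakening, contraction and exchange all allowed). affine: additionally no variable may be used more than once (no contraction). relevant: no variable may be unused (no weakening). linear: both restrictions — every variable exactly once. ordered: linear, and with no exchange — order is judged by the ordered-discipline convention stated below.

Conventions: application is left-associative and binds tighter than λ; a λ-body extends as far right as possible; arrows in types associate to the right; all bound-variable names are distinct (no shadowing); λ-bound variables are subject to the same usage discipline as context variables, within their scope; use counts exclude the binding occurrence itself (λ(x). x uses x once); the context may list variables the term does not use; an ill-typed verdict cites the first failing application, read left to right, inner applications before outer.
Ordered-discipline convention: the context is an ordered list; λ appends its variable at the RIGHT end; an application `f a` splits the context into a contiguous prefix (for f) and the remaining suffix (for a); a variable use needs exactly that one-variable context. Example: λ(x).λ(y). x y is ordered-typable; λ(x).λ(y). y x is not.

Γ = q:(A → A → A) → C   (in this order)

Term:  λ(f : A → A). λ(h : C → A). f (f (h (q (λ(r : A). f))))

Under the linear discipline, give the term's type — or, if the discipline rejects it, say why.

not well-typed under linear — needs contraction — f ×3; r left unused
counts: q: 1×, f (bound): 3×, h (bound): 1×, r (bound): 0×
order of uses: f, f, h, q, f
typing: well-typed — term : (A → A) → (C → A) → A
across the five disciplines: ordered ✗ · linear ✗ · affine ✗ · relevant ✗ · unrestricted ✓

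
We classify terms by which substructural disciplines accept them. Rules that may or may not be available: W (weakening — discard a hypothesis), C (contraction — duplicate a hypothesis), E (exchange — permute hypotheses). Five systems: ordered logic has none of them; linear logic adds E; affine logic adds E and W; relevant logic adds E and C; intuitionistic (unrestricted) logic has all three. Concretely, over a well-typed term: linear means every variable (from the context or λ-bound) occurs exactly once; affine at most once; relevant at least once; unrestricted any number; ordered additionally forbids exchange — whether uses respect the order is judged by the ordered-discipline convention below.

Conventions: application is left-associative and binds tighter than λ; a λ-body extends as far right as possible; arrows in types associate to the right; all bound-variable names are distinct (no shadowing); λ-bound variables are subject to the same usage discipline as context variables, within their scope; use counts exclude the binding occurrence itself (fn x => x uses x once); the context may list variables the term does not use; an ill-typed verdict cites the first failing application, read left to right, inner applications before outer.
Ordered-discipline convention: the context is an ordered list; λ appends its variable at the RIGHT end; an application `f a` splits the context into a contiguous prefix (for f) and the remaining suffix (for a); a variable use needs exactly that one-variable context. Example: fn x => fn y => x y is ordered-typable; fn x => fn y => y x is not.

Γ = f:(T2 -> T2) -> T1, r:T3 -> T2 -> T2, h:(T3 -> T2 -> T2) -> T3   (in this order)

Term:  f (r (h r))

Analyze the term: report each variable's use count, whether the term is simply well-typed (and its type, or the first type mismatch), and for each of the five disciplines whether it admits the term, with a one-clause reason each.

use counts: f ×1; r ×2; h ×1
order of uses: f, r, h, r
typing: well-typed — term : T1
ordered: ✗, r ×2 used more than once (contraction)
linear: ✗, r ×2 used more than once (contraction)
affine: ✗, r ×2 used more than once (contraction)
relevant: ✓, at least one use each (f, r, h)
unrestricted: ✓, type-checks (T1) and nothing is barred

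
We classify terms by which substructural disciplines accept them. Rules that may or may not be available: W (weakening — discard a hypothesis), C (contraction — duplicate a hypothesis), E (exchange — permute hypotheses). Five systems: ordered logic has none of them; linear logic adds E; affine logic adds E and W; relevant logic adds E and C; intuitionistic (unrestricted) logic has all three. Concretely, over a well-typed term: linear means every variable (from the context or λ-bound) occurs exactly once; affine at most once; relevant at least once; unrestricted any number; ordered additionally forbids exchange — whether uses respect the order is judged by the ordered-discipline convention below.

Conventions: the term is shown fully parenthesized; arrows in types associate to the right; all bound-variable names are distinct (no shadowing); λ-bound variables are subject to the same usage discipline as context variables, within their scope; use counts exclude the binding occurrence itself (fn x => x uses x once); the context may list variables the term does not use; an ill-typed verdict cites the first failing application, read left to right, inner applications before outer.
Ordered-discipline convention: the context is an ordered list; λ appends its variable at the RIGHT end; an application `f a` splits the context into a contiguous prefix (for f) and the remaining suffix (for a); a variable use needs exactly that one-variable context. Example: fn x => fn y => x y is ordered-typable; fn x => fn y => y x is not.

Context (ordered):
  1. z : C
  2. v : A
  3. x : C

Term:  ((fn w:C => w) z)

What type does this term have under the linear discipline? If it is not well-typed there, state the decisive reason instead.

not well-typed under linear — needs weakening: v, x unused
variable uses: z: 1×, v: 0×, x: 0×, w (λ-bound): 1×
left-to-right use order: w, z
typing: well-typed at C
summary: ordered ✗, linear ✗, affine ✓, relevant ✗, unrestricted ✓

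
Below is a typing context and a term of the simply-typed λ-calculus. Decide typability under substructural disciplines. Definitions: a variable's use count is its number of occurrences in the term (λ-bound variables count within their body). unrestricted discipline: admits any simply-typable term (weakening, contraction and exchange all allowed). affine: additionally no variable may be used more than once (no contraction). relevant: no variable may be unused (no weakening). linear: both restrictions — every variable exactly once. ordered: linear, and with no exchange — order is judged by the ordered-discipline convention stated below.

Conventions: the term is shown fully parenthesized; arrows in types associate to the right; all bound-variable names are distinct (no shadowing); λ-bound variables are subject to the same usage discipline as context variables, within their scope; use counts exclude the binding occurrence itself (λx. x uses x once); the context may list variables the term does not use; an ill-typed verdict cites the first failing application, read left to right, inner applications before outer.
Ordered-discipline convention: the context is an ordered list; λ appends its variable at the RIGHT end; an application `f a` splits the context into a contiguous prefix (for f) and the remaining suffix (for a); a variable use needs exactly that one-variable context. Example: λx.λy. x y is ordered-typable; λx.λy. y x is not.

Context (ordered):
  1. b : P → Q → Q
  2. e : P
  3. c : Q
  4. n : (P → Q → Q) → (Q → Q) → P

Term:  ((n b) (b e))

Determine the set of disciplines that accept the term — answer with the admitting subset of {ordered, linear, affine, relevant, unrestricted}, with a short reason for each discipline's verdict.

admitted by: unrestricted
variable uses: b: 2×, e: 1×, c: 0×, n: 1×
use order (left to right): n, b, b, e
typing: well-typed — term : P
ordered ✗ (uses contraction: b ×2; unused: c — weakening required)
linear ✗ (uses contraction: b ×2; unused: c — weakening required)
affine ✗ (uses contraction: b ×2)
relevant ✗ (unused: c — weakening required)
unrestricted ✓ (well-typed at P; no restrictions here)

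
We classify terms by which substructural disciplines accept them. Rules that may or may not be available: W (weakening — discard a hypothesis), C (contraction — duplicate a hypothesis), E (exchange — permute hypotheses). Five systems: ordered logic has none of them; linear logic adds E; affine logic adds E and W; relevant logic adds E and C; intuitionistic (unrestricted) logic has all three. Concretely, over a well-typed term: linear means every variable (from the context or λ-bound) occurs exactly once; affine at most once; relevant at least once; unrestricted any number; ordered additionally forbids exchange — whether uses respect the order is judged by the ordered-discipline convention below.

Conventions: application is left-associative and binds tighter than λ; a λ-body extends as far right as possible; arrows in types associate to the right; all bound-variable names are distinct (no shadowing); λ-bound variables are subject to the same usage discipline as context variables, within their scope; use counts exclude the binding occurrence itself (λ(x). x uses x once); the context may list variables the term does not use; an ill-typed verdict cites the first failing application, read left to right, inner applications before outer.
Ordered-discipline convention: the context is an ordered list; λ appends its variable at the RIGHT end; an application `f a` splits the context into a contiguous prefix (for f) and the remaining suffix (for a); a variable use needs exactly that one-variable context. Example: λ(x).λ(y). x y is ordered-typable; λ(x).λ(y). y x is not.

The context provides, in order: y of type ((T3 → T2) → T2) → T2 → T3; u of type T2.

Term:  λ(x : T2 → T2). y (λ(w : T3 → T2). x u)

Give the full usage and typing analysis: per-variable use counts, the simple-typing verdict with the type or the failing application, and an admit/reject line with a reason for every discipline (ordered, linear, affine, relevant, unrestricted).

usage: y: 1, u: 1, x (λ-bound): 1, w (λ-bound): 0
use order (left to right): y, x, u
typing: well-typed — term : (T2 → T2) → T2 → T3
ordered ✗ (unused: w — weakening required)
linear ✗ (unused: w — weakening required)
affine ✓ (none of y, u, x, w used more than once)
relevant ✗ (unused: w — weakening required)
unrestricted ✓ (well-typed at (T2 → T2) → T2 → T3; no restrictions here)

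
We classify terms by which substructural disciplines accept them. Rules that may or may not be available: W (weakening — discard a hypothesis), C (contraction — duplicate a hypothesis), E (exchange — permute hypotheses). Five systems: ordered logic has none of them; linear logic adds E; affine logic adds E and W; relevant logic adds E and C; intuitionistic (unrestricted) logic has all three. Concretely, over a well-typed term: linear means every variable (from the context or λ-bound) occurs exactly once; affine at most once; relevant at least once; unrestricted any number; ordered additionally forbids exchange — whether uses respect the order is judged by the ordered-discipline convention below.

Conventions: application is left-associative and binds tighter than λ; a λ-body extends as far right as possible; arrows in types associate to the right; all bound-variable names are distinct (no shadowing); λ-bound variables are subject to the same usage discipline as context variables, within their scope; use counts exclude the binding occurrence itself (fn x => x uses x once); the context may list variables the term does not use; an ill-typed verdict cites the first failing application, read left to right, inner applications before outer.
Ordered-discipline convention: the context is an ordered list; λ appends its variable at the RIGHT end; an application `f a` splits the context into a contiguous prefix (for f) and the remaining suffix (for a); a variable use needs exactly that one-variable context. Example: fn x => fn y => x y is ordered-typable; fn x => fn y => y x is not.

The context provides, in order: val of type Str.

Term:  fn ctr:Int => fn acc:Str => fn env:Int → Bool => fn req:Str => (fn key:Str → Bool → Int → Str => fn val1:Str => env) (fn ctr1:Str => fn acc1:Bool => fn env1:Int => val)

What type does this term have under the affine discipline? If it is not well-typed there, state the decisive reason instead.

term : Int → Str → (Int → Bool) → Str → Str → Int → Bool
use counts: val: 1; ctr (λ-bound): 0; acc (λ-bound): 0; env (λ-bound): 1; req (λ-bound): 0; key (λ-bound): 0; val1 (λ-bound): 0; ctr1 (λ-bound): 0; acc1 (λ-bound): 0; env1 (λ-bound): 0
use order (left to right): env, val
typing: well-typed at Int → Str → (Int → Bool) → Str → Str → Int → Bool
across the five disciplines: ordered ✗ · linear ✗ · affine ✓ · relevant ✗ · unrestricted ✓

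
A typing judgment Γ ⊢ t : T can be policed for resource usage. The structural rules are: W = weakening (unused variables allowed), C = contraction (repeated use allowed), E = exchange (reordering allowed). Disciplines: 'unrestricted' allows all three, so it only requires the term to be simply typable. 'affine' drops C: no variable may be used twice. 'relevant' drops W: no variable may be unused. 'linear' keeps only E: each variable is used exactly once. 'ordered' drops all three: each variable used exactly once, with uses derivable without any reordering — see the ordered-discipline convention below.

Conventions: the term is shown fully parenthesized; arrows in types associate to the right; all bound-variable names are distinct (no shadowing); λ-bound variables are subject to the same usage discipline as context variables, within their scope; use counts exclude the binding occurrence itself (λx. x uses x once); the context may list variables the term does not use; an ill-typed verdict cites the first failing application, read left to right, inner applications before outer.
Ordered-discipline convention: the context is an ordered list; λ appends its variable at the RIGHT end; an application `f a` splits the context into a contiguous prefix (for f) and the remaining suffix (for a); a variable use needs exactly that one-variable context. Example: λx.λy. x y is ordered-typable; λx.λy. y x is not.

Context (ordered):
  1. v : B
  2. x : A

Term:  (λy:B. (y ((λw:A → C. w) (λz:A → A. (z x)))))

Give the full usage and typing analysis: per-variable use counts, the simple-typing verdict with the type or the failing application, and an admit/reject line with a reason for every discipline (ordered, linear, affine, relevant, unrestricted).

counts: v: 0, x: 1, y [bound]: 1, w [bound]: 1, z [bound]: 1
use order (left to right): y, w, z, x
typing: ill-typed: a function awaiting A → C gets (A → A) → A
ordered: ✗ — fails simple typing
linear: ✗ — a type mismatch blocks all five
affine: ✗ — the type mismatch rejects it
relevant: ✗ — not simply typable
unrestricted: ✗ — fails simple typing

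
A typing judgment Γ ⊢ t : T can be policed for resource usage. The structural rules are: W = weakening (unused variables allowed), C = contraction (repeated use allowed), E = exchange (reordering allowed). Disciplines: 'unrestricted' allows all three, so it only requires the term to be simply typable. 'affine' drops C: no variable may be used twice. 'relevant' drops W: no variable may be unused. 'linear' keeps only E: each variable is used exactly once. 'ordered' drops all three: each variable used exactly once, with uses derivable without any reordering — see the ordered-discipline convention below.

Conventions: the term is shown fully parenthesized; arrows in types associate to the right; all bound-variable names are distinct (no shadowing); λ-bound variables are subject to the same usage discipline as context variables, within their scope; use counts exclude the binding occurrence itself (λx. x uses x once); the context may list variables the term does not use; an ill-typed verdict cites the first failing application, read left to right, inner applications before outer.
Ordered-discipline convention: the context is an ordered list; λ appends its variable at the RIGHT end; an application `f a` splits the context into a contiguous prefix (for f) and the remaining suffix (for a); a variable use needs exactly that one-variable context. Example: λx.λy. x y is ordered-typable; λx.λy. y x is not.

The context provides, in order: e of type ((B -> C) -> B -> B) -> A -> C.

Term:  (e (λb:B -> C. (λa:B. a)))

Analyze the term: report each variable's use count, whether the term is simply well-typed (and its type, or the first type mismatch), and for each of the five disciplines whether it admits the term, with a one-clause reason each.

usage: e ×1, b [bound] ×0, a [bound] ×1
uses in reading order: e, a
typing: ✓ — A -> C
ordered ✗ (unused: b — weakening required)
linear ✗ (unused: b — weakening required)
affine ✓ (e, b, a: no repeats, contraction unneeded)
relevant ✗ (unused: b — weakening required)
unrestricted ✓ (well-typed at A -> C; no restrictions here)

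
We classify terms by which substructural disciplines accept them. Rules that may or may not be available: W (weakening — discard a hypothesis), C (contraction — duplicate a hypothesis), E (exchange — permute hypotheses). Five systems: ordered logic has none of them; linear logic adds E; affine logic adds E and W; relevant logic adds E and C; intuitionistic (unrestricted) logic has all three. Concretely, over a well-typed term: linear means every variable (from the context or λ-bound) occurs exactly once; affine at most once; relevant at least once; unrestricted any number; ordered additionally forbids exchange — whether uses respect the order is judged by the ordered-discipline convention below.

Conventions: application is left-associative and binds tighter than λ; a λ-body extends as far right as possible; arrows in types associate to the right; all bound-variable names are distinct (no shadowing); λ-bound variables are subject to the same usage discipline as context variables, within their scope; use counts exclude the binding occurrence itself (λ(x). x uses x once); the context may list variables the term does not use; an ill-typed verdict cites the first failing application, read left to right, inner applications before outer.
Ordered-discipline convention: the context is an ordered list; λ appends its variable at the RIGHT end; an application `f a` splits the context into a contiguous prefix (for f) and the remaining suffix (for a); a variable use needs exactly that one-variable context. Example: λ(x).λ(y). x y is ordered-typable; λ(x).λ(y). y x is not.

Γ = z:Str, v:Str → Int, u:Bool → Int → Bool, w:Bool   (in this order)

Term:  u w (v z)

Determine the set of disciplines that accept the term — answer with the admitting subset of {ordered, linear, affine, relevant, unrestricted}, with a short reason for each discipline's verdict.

admitted in: linear, affine, relevant, unrestricted
usage: z: 1×, v: 1×, u: 1×, w: 1×
order of uses: u, w, v, z
typing: ✓ — Bool
ordered ✗ (use order u, w, v, z needs exchange)
linear ✓ (z, v, u, w: one use apiece)
affine ✓ (at most one use each (z, v, u, w))
relevant ✓ (none of z, v, u, w goes unused)
unrestricted ✓ (typability at Bool is all that's needed)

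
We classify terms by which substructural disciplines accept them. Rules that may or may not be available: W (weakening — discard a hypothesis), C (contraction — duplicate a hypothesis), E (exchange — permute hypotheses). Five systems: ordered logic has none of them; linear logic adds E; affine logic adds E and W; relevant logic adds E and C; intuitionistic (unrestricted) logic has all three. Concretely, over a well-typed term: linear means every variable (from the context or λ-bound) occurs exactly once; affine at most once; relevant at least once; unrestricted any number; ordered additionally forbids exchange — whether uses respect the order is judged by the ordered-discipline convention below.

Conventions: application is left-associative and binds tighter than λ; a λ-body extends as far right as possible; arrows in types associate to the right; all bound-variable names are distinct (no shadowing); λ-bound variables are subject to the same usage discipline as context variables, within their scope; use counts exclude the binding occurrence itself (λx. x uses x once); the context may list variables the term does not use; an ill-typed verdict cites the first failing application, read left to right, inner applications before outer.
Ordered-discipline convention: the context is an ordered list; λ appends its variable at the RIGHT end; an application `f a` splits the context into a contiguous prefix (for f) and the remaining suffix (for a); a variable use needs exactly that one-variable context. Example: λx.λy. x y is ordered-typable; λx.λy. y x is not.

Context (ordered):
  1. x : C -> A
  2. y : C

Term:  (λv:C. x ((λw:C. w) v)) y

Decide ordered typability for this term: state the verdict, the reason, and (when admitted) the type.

yes — x, y, v, w: once each, no exchange needed; term : A
counts: x: 1×, y: 1×, v (bound): 1×, w (bound): 1×
use order (left to right): x, w, v, y
typing: the term checks, with type A
summary: ordered ✓ | linear ✓ | affine ✓ | relevant ✓ | unrestricted ✓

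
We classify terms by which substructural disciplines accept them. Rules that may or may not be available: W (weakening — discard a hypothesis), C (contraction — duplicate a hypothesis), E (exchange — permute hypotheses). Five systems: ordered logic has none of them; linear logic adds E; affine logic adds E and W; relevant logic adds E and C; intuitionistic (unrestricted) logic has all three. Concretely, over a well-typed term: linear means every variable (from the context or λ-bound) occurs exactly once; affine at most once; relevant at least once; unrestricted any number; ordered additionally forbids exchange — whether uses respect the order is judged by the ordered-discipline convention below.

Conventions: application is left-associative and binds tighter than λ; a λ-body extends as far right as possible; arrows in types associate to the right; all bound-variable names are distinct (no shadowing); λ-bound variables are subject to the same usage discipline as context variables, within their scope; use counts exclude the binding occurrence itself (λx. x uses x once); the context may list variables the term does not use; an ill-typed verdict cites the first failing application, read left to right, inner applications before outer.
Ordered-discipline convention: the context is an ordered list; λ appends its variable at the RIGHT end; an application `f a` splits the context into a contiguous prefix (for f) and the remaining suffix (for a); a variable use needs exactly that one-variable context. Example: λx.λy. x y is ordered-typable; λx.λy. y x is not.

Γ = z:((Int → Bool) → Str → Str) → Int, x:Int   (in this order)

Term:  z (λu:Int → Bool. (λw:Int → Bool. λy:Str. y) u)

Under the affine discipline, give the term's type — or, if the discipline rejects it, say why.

term : Int
counts: z ×1, x ×0, u [bound] ×1, w [bound] ×0, y [bound] ×1
order of uses: z, y, u
typing: well-typed at Int
per-discipline verdicts: ordered ✗ | linear ✗ | affine ✓ | relevant ✗ | unrestricted ✓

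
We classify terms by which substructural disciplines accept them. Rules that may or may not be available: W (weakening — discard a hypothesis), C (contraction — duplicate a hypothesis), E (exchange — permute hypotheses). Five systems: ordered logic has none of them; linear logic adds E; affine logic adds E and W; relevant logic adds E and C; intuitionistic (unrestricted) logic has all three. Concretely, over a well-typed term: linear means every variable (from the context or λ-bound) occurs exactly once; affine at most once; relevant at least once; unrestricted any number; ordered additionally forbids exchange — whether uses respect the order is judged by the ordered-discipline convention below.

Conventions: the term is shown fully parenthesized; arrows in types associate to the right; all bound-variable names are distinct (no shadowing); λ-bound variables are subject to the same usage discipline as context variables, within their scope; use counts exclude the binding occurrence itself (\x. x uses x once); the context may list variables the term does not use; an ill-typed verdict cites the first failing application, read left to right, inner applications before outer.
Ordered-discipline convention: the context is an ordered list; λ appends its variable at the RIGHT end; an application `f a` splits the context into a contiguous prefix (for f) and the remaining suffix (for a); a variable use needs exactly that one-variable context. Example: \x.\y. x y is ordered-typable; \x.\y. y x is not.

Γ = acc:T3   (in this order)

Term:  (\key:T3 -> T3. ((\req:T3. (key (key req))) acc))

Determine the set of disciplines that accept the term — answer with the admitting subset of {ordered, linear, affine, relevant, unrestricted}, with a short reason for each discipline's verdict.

admitted in: relevant, unrestricted
counts: acc: 1×; key (bound): 2×; req (bound): 1×
use order (left to right): key, key, req, acc
typing: well-typed — term : (T3 -> T3) -> T3
ordered: ✗, repeated use of key ×2
linear: ✗, repeated use of key ×2
affine: ✗, repeated use of key ×2
relevant: ✓, acc, key, req: all used, weakening unneeded
unrestricted: ✓, well-typed at (T3 -> T3) -> T3; no restrictions here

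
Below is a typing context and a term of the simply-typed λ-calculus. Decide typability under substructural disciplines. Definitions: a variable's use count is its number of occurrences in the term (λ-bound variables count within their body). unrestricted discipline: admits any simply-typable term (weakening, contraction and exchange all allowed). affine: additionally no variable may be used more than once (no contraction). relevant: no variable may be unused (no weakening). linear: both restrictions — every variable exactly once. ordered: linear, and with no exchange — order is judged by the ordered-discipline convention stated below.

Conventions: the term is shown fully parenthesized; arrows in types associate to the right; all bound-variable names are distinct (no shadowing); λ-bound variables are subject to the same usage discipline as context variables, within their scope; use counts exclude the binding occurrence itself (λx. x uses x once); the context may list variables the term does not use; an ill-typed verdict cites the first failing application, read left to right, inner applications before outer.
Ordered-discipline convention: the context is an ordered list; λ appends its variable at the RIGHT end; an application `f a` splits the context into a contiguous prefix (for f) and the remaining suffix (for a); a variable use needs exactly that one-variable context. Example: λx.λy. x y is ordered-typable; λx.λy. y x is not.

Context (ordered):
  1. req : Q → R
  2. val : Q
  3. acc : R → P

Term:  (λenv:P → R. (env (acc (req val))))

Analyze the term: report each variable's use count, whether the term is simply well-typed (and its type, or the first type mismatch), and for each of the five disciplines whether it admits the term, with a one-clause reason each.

use counts: req: 1×; val: 1×; acc: 1×; env [bound]: 1×
left-to-right use order: env, acc, req, val
typing: ✓ — (P → R) → R
ordered ✗ (use order env, acc, req, val needs exchange)
linear ✓ (exactly-once usage across req, val, acc, env)
affine ✓ (none of req, val, acc, env used more than once)
relevant ✓ (req, val, acc, env: all used, weakening unneeded)
unrestricted ✓ (simply typable at (P → R) → R; W, C, E all held)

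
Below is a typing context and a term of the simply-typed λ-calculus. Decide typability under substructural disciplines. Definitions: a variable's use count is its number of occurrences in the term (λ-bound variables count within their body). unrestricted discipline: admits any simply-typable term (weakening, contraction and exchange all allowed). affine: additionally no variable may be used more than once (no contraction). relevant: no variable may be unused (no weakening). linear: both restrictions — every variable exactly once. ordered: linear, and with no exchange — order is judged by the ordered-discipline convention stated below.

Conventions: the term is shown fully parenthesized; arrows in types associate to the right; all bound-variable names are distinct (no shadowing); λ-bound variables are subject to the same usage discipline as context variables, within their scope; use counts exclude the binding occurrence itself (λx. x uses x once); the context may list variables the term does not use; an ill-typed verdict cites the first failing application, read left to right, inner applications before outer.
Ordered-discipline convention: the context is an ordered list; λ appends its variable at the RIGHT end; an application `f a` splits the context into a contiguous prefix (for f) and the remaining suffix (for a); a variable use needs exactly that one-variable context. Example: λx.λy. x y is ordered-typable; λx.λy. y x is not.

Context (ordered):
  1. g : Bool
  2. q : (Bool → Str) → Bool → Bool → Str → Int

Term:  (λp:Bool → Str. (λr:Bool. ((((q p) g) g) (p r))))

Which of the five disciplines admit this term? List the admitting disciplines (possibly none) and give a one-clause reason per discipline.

accepted by: relevant, unrestricted
variable uses: g: 2×, q: 1×, p (bound): 2×, r (bound): 1×
order of uses: q, p, g, g, p, r
typing: ✓ — (Bool → Str) → Bool → Int
ordered ✗ (repeated use of g ×2, p ×2)
linear ✗ (repeated use of g ×2, p ×2)
affine ✗ (repeated use of g ×2, p ×2)
relevant ✓ (g, q, p, r: all used, weakening unneeded)
unrestricted ✓ (simply typable at (Bool → Str) → Bool → Int; W, C, E all held)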